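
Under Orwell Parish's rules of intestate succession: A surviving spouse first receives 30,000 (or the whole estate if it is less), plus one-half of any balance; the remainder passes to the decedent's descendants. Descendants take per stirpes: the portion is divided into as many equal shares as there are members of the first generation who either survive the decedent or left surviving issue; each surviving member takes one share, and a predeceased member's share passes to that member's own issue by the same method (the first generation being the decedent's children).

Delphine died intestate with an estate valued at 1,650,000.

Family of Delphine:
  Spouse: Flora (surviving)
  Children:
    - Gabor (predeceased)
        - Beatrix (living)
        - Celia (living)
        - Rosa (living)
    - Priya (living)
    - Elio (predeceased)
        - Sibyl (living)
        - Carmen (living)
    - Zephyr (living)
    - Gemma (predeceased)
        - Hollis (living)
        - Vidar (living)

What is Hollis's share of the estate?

Hollis receives 81,000.

Flora first takes 30,000, leaving a balance of 1,620,000. Flora then takes one-half of the balance (810,000), for a total of 840,000. The remaining 810,000 passes to the descendants.
The descendants' portion (810,000) is divided into 5 shares of 162,000: Priya and Zephyr each take 162,000; Gabor's 162,000 share passes to Gabor's issue; Elio's 162,000 share passes to Elio's issue; Gemma's 162,000 share passes to Gemma's issue.
Gabor's share (162,000) is divided into 3 shares of 54,000: Beatrix, Celia, and Rosa each take 54,000.
Elio's share (162,000) is divided into 2 shares of 81,000: Sibyl and Carmen each take 81,000.
Gemma's share (162,000) is divided into 2 shares of 81,000: Hollis and Vidar each take 81,000.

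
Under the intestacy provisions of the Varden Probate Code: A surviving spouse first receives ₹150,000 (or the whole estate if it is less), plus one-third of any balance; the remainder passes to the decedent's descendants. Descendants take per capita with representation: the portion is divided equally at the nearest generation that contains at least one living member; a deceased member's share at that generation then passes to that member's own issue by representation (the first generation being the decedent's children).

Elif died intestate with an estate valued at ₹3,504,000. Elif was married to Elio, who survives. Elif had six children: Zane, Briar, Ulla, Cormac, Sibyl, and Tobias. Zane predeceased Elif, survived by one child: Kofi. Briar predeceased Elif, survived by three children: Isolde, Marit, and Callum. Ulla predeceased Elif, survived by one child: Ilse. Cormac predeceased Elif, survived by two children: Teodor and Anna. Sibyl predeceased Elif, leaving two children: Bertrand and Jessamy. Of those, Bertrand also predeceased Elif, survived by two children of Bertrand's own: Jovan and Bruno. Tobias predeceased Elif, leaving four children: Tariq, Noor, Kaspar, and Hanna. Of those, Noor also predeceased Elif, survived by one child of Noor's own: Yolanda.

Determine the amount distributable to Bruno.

Elio first takes ₹150,000, leaving a balance of ₹3,354,000. Elio then takes one-third of the balance (₹1,118,000), for a total of ₹1,268,000. The remaining ₹2,236,000 passes to the descendants.
No child survives, so the initial division is made at the grandchildren's generation.
The descendants' portion (₹2,236,000) is divided into 13 shares of ₹172,000: Kofi, Isolde, Marit, Callum, Ilse, Teodor, Anna, Jessamy, Tariq, Kaspar, and Hanna each take ₹172,000; Bertrand's ₹172,000 share passes to Bertrand's issue; Noor's ₹172,000 share passes to Noor's issue.
Bertrand's share (₹172,000) is divided into 2 shares of ₹86,000: Jovan and Bruno each take ₹86,000.
Noor's share (₹172,000) passes entirely to Yolanda.

Bruno receives ₹86,000.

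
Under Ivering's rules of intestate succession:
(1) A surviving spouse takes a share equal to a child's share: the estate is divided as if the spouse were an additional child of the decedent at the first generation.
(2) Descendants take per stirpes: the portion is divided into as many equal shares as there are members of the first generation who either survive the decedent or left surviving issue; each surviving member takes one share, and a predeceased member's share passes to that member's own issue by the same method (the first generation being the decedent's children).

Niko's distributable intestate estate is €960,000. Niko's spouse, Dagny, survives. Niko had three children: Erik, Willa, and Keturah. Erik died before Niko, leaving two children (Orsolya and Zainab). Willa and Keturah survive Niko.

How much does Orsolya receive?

Orsolya receives €120,000.

The spouse counts as an additional share at the children's level, so there are 4 primary shares of €240,000. Dagny takes one such share (€240,000).
The children's combined portion (€720,000) is divided into 3 shares of €240,000: Willa and Keturah each take €240,000; Erik's €240,000 share passes to Erik's issue.
Erik's share (€240,000) is divided into 2 shares of €120,000: Orsolya and Zainab each take €120,000.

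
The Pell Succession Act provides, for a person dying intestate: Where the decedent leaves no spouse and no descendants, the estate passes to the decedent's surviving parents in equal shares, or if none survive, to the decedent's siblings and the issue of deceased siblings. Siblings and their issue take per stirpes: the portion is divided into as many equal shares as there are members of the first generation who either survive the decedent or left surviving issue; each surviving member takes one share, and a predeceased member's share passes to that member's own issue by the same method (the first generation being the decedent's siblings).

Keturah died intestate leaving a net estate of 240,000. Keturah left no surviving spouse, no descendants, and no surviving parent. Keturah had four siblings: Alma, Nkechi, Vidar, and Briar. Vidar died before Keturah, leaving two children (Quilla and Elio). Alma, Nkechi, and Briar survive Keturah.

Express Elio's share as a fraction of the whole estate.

Elio receives 1/8 of the estate.

The entire 240,000 passes to the siblings and their issue.
That amount (240,000) is divided into 4 shares of 60,000: Alma, Nkechi, and Briar each take 60,000; Vidar's 60,000 share passes to Vidar's issue.
Vidar's share (60,000) is divided into 2 shares of 30,000: Quilla and Elio each take 30,000.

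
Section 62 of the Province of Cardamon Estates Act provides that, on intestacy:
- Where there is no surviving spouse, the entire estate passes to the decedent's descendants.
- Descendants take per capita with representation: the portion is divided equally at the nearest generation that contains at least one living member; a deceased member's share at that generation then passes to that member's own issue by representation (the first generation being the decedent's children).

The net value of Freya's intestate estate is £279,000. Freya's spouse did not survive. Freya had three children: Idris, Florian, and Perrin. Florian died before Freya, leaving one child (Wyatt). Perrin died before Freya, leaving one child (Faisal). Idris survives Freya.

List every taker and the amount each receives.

Idris: £93,000; Wyatt: £93,000; Faisal: £93,000

The entire £279,000 passes to the descendants.
That amount (£279,000) is divided into 3 shares of £93,000: Idris takes £93,000; Florian's £93,000 share passes to Florian's issue; Perrin's £93,000 share passes to Perrin's issue.
Florian's share (£93,000) passes entirely to Wyatt.
Perrin's share (£93,000) passes entirely to Faisal.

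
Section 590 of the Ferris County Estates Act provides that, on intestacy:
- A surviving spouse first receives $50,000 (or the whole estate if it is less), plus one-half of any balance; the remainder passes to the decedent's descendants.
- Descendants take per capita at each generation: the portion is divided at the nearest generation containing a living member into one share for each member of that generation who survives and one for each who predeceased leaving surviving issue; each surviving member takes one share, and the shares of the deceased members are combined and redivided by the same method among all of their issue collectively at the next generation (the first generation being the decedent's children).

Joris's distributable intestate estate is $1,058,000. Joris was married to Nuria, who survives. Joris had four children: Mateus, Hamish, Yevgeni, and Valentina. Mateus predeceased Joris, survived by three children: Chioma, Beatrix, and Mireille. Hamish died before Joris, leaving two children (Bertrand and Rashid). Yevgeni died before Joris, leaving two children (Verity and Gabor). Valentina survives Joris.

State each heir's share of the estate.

Nuria first takes $50,000, leaving a balance of $1,008,000. Nuria then takes one-half of the balance ($504,000), for a total of $554,000. The remaining $504,000 passes to the descendants.
The descendants' portion ($504,000) is divided at the children's generation into 4 shares of $126,000. Valentina takes $126,000. The 3 shares of the deceased (Mateus, Hamish, and Yevgeni) are combined into a pool of $378,000.
That pool ($378,000) is divided at the grandchildren's generation equally among Chioma, Beatrix, Mireille, Bertrand, Rashid, Verity, and Gabor: $54,000 each.

Nuria: $554,000; Chioma: $54,000; Beatrix: $54,000; Mireille: $54,000; Bertrand: $54,000; Rashid: $54,000; Verity: $54,000; Gabor: $54,000; Valentina: $126,000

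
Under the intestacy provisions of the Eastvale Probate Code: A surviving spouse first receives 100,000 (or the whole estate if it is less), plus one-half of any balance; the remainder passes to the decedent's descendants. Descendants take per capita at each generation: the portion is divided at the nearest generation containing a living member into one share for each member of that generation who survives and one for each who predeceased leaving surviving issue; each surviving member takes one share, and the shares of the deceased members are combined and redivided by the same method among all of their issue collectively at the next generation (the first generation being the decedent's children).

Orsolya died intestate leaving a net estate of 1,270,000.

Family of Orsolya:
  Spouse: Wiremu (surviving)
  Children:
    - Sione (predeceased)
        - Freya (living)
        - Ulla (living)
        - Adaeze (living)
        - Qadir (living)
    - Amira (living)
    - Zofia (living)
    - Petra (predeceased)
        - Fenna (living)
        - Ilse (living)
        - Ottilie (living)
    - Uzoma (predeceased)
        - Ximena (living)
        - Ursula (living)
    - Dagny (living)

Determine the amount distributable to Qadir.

Qadir receives 32,500.

Wiremu first takes 100,000, leaving a balance of 1,170,000. Wiremu then takes one-half of the balance (585,000), for a total of 685,000. The remaining 585,000 passes to the descendants.
The descendants' portion (585,000) is divided at the children's generation into 6 shares of 97,500. Amira, Zofia, and Dagny each take 97,500. The 3 shares of the deceased (Sione, Petra, and Uzoma) are combined into a pool of 292,500.
That pool (292,500) is divided at the grandchildren's generation equally among Freya, Ulla, Adaeze, Qadir, Fenna, Ilse, Ottilie, Ximena, and Ursula: 32,500 each.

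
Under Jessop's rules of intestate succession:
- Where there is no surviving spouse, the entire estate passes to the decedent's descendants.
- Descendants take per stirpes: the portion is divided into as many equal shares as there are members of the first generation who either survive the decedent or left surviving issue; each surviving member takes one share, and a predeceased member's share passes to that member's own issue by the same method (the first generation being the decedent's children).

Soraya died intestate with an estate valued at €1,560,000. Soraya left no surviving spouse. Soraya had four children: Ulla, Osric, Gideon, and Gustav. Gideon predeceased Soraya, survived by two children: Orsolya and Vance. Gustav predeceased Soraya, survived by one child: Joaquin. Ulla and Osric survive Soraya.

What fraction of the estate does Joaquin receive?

Joaquin receives 1/4 of the estate.

The entire €1,560,000 passes to the descendants.
That amount (€1,560,000) is divided into 4 shares of €390,000: Ulla and Osric each take €390,000; Gideon's €390,000 share passes to Gideon's issue; Gustav's €390,000 share passes to Gustav's issue.
Gideon's share (€390,000) is divided into 2 shares of €195,000: Orsolya and Vance each take €195,000.
Gustav's share (€390,000) passes entirely to Joaquin.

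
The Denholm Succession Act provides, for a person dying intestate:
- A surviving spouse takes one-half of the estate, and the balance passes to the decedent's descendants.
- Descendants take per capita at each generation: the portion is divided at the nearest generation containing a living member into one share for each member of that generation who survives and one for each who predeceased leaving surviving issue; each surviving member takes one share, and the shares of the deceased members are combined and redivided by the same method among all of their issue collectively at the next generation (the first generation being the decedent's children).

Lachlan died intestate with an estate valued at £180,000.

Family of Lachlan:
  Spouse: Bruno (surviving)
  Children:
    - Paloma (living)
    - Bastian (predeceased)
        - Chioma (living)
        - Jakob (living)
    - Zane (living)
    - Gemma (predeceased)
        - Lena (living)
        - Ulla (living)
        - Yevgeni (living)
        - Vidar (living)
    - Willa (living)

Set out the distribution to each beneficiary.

Bruno: £90,000; Paloma: £18,000; Chioma: £6,000; Jakob: £6,000; Zane: £18,000; Lena: £6,000; Ulla: £6,000; Yevgeni: £6,000; Vidar: £6,000; Willa: £18,000

Bruno takes one-half of £180,000 = £90,000. The remaining £90,000 passes to the descendants.
The descendants' portion (£90,000) is divided at the children's generation into 5 shares of £18,000. Paloma, Zane, and Willa each take £18,000. The 2 shares of the deceased (Bastian and Gemma) are combined into a pool of £36,000.
That pool (£36,000) is divided at the grandchildren's generation equally among Chioma, Jakob, Lena, Ulla, Yevgeni, and Vidar: £6,000 each.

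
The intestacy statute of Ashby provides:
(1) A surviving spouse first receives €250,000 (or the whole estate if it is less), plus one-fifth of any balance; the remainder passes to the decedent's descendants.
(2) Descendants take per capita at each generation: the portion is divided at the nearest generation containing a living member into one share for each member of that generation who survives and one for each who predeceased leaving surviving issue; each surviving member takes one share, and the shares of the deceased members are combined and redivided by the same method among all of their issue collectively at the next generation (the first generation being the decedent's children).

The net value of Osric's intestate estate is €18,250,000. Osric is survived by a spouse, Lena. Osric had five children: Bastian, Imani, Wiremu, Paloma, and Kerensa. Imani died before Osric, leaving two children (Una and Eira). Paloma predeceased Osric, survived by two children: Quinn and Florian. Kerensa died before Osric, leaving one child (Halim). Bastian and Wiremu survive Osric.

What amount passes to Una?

Lena first takes €250,000, leaving a balance of €18,000,000. Lena then takes one-fifth of the balance (€3,600,000), for a total of €3,850,000. The remaining €14,400,000 passes to the descendants.
The descendants' portion (€14,400,000) is divided at the children's generation into 5 shares of €2,880,000. Bastian and Wiremu each take €2,880,000. The 3 shares of the deceased (Imani, Paloma, and Kerensa) are combined into a pool of €8,640,000.
That pool (€8,640,000) is divided at the grandchildren's generation equally among Una, Eira, Quinn, Florian, and Halim: €1,728,000 each.

Una receives €1,728,000.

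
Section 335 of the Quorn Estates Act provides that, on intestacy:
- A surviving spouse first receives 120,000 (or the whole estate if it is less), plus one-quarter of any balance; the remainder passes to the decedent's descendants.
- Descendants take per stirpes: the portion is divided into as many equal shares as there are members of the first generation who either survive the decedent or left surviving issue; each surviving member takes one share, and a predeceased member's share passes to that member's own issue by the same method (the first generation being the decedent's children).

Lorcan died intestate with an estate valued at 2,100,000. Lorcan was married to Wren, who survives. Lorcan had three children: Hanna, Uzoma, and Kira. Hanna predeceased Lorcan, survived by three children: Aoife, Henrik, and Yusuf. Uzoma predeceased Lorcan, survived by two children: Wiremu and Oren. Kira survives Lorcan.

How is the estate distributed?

Wren: 615,000; Aoife: 165,000; Henrik: 165,000; Yusuf: 165,000; Wiremu: 247,500; Oren: 247,500; Kira: 495,000

Wren first takes 120,000, leaving a balance of 1,980,000. Wren then takes one-quarter of the balance (495,000), for a total of 615,000. The remaining 1,485,000 passes to the descendants.
The descendants' portion (1,485,000) is divided into 3 shares of 495,000: Kira takes 495,000; Hanna's 495,000 share passes to Hanna's issue; Uzoma's 495,000 share passes to Uzoma's issue.
Hanna's share (495,000) is divided into 3 shares of 165,000: Aoife, Henrik, and Yusuf each take 165,000.
Uzoma's share (495,000) is divided into 2 shares of 247,500: Wiremu and Oren each take 247,500.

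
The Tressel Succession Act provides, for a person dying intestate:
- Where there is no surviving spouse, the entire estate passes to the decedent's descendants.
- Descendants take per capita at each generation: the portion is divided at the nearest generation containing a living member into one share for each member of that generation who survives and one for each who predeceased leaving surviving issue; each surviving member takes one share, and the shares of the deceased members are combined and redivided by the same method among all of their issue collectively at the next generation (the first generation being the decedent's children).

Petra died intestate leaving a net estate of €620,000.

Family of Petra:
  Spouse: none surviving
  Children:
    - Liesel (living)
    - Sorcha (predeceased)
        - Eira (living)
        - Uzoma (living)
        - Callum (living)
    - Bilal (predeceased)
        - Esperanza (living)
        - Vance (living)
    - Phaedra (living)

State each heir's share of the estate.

The entire €620,000 passes to the descendants.
That amount (€620,000) is divided at the children's generation into 4 shares of €155,000. Liesel and Phaedra each take €155,000. The 2 shares of the deceased (Sorcha and Bilal) are combined into a pool of €310,000.
That pool (€310,000) is divided at the grandchildren's generation equally among Eira, Uzoma, Callum, Esperanza, and Vance: €62,000 each.

Liesel: €155,000; Eira: €62,000; Uzoma: €62,000; Callum: €62,000; Esperanza: €62,000; Vance: €62,000; Phaedra: €155,000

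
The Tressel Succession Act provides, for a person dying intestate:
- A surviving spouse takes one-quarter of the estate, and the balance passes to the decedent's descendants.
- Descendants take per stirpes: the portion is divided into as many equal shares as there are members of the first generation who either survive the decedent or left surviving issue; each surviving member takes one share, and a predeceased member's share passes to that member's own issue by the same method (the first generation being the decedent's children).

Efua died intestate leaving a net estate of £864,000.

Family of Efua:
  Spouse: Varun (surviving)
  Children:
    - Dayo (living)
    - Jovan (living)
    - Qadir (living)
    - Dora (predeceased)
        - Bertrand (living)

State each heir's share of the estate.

Varun: £216,000; Dayo: £162,000; Jovan: £162,000; Qadir: £162,000; Bertrand: £162,000

Varun takes one-quarter of £864,000 = £216,000. The remaining £648,000 passes to the descendants.
The descendants' portion (£648,000) is divided into 4 shares of £162,000: Dayo, Jovan, and Qadir each take £162,000; Dora's £162,000 share passes to Dora's issue.
Dora's share (£162,000) passes entirely to Bertrand.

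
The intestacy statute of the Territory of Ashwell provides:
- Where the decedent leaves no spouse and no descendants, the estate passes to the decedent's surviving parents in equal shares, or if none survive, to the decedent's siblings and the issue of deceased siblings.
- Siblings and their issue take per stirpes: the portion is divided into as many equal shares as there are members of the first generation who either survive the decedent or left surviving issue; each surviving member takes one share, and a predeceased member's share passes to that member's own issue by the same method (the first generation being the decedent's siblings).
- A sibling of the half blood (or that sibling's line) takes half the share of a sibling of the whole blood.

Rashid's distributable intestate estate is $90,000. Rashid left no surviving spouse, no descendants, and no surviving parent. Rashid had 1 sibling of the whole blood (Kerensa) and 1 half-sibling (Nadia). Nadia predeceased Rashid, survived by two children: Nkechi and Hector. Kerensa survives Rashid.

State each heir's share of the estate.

The entire $90,000 passes to the siblings and their issue.
Counting each half-blood sibling's line as half a unit, there are 3/2 units in $90,000, so one unit is $60,000. Whole-blood lines (Kerensa) take $60,000 each; half-blood lines (Nadia) take $30,000 each.
Nadia's share ($30,000) is divided into 2 shares of $15,000: Nkechi and Hector each take $15,000.

Kerensa: $60,000; Nkechi: $15,000; Hector: $15,000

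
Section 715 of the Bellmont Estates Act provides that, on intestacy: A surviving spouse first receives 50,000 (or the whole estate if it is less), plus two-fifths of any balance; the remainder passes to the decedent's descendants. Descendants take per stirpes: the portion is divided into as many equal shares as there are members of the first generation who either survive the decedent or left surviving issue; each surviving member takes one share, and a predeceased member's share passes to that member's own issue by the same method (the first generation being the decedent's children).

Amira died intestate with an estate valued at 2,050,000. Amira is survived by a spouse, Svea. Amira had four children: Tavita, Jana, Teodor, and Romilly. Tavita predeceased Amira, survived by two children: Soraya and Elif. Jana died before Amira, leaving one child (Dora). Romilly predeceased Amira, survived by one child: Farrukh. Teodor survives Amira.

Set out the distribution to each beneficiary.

Svea first takes 50,000, leaving a balance of 2,000,000. Svea then takes two-fifths of the balance (800,000), for a total of 850,000. The remaining 1,200,000 passes to the descendants.
The descendants' portion (1,200,000) is divided into 4 shares of 300,000: Teodor takes 300,000; Tavita's 300,000 share passes to Tavita's issue; Jana's 300,000 share passes to Jana's issue; Romilly's 300,000 share passes to Romilly's issue.
Tavita's share (300,000) is divided into 2 shares of 150,000: Soraya and Elif each take 150,000.
Jana's share (300,000) passes entirely to Dora.
Romilly's share (300,000) passes entirely to Farrukh.

Svea: 850,000; Soraya: 150,000; Elif: 150,000; Dora: 300,000; Teodor: 300,000; Farrukh: 300,000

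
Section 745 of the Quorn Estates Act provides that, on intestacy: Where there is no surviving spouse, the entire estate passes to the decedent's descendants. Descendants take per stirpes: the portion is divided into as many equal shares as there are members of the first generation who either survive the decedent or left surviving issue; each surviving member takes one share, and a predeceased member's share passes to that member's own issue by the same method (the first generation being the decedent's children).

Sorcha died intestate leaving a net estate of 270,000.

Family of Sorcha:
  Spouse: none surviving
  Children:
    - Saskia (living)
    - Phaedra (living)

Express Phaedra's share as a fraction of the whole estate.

The entire 270,000 passes to the descendants.
That amount (270,000) is divided into 2 shares of 135,000: Saskia and Phaedra each take 135,000.

Phaedra receives 1/2 of the estate.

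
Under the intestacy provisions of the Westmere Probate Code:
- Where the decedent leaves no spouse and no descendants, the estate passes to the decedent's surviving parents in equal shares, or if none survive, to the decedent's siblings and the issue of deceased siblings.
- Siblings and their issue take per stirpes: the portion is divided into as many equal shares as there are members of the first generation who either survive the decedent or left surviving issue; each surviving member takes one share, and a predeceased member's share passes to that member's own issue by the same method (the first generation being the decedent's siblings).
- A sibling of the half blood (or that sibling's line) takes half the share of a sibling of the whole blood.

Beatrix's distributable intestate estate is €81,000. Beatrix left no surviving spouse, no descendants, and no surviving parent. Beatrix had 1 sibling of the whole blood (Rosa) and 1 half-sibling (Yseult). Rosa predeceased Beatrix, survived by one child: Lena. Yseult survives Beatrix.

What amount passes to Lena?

Lena receives €54,000.

The entire €81,000 passes to the siblings and their issue.
Counting each half-blood sibling's line as half a unit, there are 3/2 units in €81,000, so one unit is €54,000. Whole-blood lines (Rosa) take €54,000 each; half-blood lines (Yseult) take €27,000 each.
Rosa's share (€54,000) passes entirely to Lena.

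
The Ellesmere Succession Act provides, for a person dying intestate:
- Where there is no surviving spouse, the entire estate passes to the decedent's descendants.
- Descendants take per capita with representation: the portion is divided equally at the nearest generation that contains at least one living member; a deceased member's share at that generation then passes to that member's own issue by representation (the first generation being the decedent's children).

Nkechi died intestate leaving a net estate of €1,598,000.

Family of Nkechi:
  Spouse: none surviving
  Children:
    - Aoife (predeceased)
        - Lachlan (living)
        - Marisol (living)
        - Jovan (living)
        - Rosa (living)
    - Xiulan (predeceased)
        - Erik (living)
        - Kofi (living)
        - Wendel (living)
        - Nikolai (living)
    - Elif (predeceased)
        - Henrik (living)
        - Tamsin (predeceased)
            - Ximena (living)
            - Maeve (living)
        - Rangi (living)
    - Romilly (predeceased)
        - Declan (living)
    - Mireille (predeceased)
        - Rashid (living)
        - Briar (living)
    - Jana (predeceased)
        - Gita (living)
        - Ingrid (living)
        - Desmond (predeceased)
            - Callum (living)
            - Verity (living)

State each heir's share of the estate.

The entire €1,598,000 passes to the descendants.
No child survives, so the initial division is made at the grandchildren's generation.
That amount (€1,598,000) is divided into 17 shares of €94,000: Lachlan, Marisol, Jovan, Rosa, Erik, Kofi, Wendel, Nikolai, Henrik, Rangi, Declan, Rashid, Briar, Gita, and Ingrid each take €94,000; Tamsin's €94,000 share passes to Tamsin's issue; Desmond's €94,000 share passes to Desmond's issue.
Tamsin's share (€94,000) is divided into 2 shares of €47,000: Ximena and Maeve each take €47,000.
Desmond's share (€94,000) is divided into 2 shares of €47,000: Callum and Verity each take €47,000.

Lachlan: €94,000; Marisol: €94,000; Jovan: €94,000; Rosa: €94,000; Erik: €94,000; Kofi: €94,000; Wendel: €94,000; Nikolai: €94,000; Henrik: €94,000; Ximena: €47,000; Maeve: €47,000; Rangi: €94,000; Declan: €94,000; Rashid: €94,000; Briar: €94,000; Gita: €94,000; Ingrid: €94,000; Callum: €47,000; Verity: €47,000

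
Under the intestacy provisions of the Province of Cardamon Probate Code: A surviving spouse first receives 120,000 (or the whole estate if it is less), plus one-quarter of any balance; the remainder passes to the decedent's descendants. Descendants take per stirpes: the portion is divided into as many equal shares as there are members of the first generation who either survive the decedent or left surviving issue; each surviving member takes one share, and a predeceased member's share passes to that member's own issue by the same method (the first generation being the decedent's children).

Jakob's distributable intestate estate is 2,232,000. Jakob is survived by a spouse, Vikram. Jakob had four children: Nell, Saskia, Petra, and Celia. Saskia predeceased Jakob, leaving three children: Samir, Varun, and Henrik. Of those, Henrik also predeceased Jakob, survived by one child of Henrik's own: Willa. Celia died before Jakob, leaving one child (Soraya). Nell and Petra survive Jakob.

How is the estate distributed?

Vikram first takes 120,000, leaving a balance of 2,112,000. Vikram then takes one-quarter of the balance (528,000), for a total of 648,000. The remaining 1,584,000 passes to the descendants.
The descendants' portion (1,584,000) is divided into 4 shares of 396,000: Nell and Petra each take 396,000; Saskia's 396,000 share passes to Saskia's issue; Celia's 396,000 share passes to Celia's issue.
Saskia's share (396,000) is divided into 3 shares of 132,000: Samir and Varun each take 132,000; Henrik's 132,000 share passes to Henrik's issue.
Henrik's share (132,000) passes entirely to Willa.
Celia's share (396,000) passes entirely to Soraya.

Vikram: 648,000; Nell: 396,000; Samir: 132,000; Varun: 132,000; Willa: 132,000; Petra: 396,000; Soraya: 396,000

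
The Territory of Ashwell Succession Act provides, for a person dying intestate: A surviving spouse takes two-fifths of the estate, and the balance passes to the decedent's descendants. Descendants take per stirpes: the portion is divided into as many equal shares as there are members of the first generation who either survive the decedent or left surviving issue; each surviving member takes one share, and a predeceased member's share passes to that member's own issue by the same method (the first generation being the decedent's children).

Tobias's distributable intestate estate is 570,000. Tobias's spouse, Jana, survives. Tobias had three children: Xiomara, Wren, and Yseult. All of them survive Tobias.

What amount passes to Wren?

Jana takes two-fifths of 570,000 = 228,000. The remaining 342,000 passes to the descendants.
The descendants' portion (342,000) is divided into 3 shares of 114,000: Xiomara, Wren, and Yseult each take 114,000.

Wren receives 114,000.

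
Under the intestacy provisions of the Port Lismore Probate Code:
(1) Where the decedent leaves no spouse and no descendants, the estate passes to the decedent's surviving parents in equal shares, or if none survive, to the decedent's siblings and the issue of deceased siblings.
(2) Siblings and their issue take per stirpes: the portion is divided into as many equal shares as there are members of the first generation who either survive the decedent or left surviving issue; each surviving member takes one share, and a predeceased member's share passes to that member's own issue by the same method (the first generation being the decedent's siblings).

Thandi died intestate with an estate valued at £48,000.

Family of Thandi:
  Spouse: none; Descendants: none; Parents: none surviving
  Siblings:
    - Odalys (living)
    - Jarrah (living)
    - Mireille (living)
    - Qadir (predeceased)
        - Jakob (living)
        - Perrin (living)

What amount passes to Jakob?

The entire £48,000 passes to the siblings and their issue.
That amount (£48,000) is divided into 4 shares of £12,000: Odalys, Jarrah, and Mireille each take £12,000; Qadir's £12,000 share passes to Qadir's issue.
Qadir's share (£12,000) is divided into 2 shares of £6,000: Jakob and Perrin each take £6,000.

Jakob receives £6,000.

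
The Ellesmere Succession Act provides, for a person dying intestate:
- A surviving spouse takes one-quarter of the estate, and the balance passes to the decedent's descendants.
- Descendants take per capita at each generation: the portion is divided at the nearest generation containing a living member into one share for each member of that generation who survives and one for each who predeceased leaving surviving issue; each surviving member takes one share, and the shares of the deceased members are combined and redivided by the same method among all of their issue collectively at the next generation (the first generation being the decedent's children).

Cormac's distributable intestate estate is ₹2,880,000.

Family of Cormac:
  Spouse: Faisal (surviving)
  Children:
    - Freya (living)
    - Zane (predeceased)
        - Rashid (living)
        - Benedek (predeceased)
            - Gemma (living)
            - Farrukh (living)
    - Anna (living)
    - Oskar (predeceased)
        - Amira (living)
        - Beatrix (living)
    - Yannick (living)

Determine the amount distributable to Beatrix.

Beatrix receives ₹216,000.

Faisal takes one-quarter of ₹2,880,000 = ₹720,000. The remaining ₹2,160,000 passes to the descendants.
The descendants' portion (₹2,160,000) is divided at the children's generation into 5 shares of ₹432,000. Freya, Anna, and Yannick each take ₹432,000. The 2 shares of the deceased (Zane and Oskar) are combined into a pool of ₹864,000.
That pool (₹864,000) is divided at the grandchildren's generation into 4 shares of ₹216,000. Rashid, Amira, and Beatrix each take ₹216,000. The remaining share for the deceased Benedek (₹216,000) is carried to the next generation.
That pool (₹216,000) is divided at the great-grandchildren's generation equally among Gemma and Farrukh: ₹108,000 each.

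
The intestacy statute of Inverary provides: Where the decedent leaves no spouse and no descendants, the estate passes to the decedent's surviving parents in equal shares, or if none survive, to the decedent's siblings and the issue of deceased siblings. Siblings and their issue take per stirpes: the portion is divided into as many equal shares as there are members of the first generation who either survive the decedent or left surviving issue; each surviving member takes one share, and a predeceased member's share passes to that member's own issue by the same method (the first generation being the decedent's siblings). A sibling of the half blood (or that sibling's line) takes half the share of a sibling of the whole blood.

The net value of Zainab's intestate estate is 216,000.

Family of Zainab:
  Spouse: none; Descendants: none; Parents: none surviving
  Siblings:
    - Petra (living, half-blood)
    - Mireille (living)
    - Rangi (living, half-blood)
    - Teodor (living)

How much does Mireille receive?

The entire 216,000 passes to the siblings and their issue.
Counting each half-blood sibling's line as half a unit, there are 3 units in 216,000, so one unit is 72,000. Whole-blood lines (Mireille and Teodor) take 72,000 each; half-blood lines (Petra and Rangi) take 36,000 each.

Mireille receives 72,000.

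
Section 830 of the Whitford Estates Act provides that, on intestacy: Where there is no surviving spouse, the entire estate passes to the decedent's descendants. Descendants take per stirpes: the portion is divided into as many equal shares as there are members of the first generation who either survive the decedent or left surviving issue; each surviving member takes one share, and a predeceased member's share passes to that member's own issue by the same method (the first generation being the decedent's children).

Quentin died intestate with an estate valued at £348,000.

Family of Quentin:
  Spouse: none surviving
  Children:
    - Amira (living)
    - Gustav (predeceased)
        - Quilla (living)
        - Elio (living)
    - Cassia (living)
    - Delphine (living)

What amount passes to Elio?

The entire £348,000 passes to the descendants.
That amount (£348,000) is divided into 4 shares of £87,000: Amira, Cassia, and Delphine each take £87,000; Gustav's £87,000 share passes to Gustav's issue.
Gustav's share (£87,000) is divided into 2 shares of £43,500: Quilla and Elio each take £43,500.

Elio receives £43,500.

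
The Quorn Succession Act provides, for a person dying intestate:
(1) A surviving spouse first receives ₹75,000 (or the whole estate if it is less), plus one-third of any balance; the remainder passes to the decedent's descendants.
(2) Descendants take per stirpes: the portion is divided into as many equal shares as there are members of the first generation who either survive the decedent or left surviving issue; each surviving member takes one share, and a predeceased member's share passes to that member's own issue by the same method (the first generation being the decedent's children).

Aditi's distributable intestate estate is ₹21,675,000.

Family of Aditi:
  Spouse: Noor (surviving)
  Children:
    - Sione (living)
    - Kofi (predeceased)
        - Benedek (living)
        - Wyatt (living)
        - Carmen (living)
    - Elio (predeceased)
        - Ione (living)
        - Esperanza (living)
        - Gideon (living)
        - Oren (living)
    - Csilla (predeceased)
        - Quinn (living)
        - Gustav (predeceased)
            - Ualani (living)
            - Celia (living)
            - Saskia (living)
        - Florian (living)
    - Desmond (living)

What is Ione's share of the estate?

Ione receives ₹720,000.

Noor first takes ₹75,000, leaving a balance of ₹21,600,000. Noor then takes one-third of the balance (₹7,200,000), for a total of ₹7,275,000. The remaining ₹14,400,000 passes to the descendants.
The descendants' portion (₹14,400,000) is divided into 5 shares of ₹2,880,000: Sione and Desmond each take ₹2,880,000; Kofi's ₹2,880,000 share passes to Kofi's issue; Elio's ₹2,880,000 share passes to Elio's issue; Csilla's ₹2,880,000 share passes to Csilla's issue.
Kofi's share (₹2,880,000) is divided into 3 shares of ₹960,000: Benedek, Wyatt, and Carmen each take ₹960,000.
Elio's share (₹2,880,000) is divided into 4 shares of ₹720,000: Ione, Esperanza, Gideon, and Oren each take ₹720,000.
Csilla's share (₹2,880,000) is divided into 3 shares of ₹960,000: Quinn and Florian each take ₹960,000; Gustav's ₹960,000 share passes to Gustav's issue.
Gustav's share (₹960,000) is divided into 3 shares of ₹320,000: Ualani, Celia, and Saskia each take ₹320,000.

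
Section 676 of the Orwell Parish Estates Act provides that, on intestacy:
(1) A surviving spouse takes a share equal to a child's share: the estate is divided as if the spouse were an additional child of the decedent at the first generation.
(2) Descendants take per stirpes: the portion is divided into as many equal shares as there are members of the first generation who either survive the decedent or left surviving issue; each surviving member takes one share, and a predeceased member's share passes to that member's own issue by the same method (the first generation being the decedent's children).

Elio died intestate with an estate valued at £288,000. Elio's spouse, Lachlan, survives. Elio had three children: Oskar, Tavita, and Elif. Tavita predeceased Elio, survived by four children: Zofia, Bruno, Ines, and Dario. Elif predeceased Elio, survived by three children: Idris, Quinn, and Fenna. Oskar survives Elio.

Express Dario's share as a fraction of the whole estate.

Dario receives 1/16 of the estate.

The spouse counts as an additional share at the children's level, so there are 4 primary shares of £72,000. Lachlan takes one such share (£72,000).
The children's combined portion (£216,000) is divided into 3 shares of £72,000: Oskar takes £72,000; Tavita's £72,000 share passes to Tavita's issue; Elif's £72,000 share passes to Elif's issue.
Tavita's share (£72,000) is divided into 4 shares of £18,000: Zofia, Bruno, Ines, and Dario each take £18,000.
Elif's share (£72,000) is divided into 3 shares of £24,000: Idris, Quinn, and Fenna each take £24,000.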